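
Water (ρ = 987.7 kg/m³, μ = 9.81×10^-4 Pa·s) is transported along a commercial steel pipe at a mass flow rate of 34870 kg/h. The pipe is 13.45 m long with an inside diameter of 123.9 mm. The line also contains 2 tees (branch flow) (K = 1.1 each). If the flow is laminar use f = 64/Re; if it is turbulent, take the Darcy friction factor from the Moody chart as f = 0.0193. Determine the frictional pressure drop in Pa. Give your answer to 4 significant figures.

ṁ = 34870 kg/h = 34870/3600 = 9.686 kg/s.
A = πD²/4 = π(0.1239)²/4 = 0.01206 m²; mean velocity V = ṁ/(ρA) = 9.686/(987.7 · 0.01206) = 0.8134 m/s.
Reynolds number Re = ρVD/μ = 987.7 · 0.8134 · 0.1239 / 0.000981 = 1.015e+05.
Re > 4000 → turbulent; use the Moody-chart value f = 0.0193.
Total minor-loss coefficient ΣK = 2·1.1 = 2.2.
ΔP = [f·L/D + ΣK]·(ρV²/2) = [0.0193·13.45/0.1239 + 2.2]·(987.7·0.8134²/2) = [2.095 + 2.2]·326.7 = 1403 Pa.

ΔP ≈ 1403 Pa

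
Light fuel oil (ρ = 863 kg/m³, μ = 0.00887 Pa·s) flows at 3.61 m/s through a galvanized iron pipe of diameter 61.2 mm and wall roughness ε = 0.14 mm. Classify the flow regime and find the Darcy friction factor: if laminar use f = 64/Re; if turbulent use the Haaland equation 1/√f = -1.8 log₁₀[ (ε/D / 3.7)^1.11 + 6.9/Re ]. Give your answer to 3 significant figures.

f ≈ 0.0297

Re = ρVD/μ = 863·3.61·0.0612/0.00887 = 2.15e+04.
Re > 4000 → turbulent. ε/D = 0.00014/0.0612 = 0.00229; Haaland: 1/√f = -1.8 log₁₀[0.000274 + 0.000321] = 5.805, so f = 0.02967.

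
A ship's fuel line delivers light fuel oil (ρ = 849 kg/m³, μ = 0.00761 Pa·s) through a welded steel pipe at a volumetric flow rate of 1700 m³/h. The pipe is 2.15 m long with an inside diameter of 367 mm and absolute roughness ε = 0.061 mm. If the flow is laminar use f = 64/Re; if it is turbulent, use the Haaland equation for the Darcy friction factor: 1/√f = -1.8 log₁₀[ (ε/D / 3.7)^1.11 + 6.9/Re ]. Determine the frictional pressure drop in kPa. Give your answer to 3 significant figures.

ΔP ≈ 0.836 kPa

Q = 1700 m³/h = 1700/3600 = 0.4722 m³/s.
Cross-sectional area A = πD²/4 = π(0.367)²/4 = 0.1058 m²; mean velocity V = Q/A = 0.4722/0.1058 = 4.464 m/s.
Reynolds number Re = ρVD/μ = 849 · 4.464 · 0.367 / 0.00761 = 1.828e+05.
Re > 4000 → turbulent. Relative roughness ε/D = 6.1e-05/0.367 = 0.000166. Haaland: 1/√f = -1.8 log₁₀[(0.000166/3.7)^1.11 + 6.9/1.828e+05] = -1.8 log₁₀[1.49e-05 + 3.78e-05] = 7.701, so f = 0.01686.
Darcy-Weisbach: ΔP = f(L/D)(ρV²/2) = 0.01686·(2.15/0.367)·(849·4.464²/2) = 0.01686·5.858·8459 = 835.6 Pa.
ΔP = 835.6 Pa = 0.836 kPa.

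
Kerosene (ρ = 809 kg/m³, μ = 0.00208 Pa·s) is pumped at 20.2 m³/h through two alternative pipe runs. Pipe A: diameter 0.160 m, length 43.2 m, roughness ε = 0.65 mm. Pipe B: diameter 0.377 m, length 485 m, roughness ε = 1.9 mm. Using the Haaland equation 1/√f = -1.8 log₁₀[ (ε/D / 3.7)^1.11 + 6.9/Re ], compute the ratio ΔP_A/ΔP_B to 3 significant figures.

Pipe A: V = Q/A = 0.005611/0.02011 = 0.2791 m/s; Re = 1.737e+04; ε/D = 0.00406; Haaland → f = 0.03344; ΔP_A = f(L/D)(ρV²/2) = 284.4 Pa.
Pipe B: V = Q/A = 0.005611/0.1116 = 0.05027 m/s; Re = 7371; ε/D = 0.00504; Haaland → f = 0.03945; ΔP_B = f(L/D)(ρV²/2) = 51.87 Pa.
ΔP_A/ΔP_B = 284.4/51.87 = 5.48.

ΔP_A/ΔP_B ≈ 5.48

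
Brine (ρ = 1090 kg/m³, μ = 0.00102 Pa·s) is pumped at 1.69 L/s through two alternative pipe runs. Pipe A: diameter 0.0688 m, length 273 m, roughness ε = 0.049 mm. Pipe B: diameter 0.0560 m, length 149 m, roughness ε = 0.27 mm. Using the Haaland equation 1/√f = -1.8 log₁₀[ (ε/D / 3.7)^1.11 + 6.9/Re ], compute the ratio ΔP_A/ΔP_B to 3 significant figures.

Pipe A: V = Q/A = 0.00169/0.003718 = 0.4546 m/s; Re = 3.342e+04; ε/D = 0.000712; Haaland → f = 0.02448; ΔP_A = f(L/D)(ρV²/2) = 1.094e+04 Pa.
Pipe B: V = Q/A = 0.00169/0.002463 = 0.6862 m/s; Re = 4.106e+04; ε/D = 0.00482; Haaland → f = 0.03213; ΔP_B = f(L/D)(ρV²/2) = 2.194e+04 Pa.
ΔP_A/ΔP_B = 1.094e+04/2.194e+04 = 0.499.

ΔP_A/ΔP_B ≈ 0.499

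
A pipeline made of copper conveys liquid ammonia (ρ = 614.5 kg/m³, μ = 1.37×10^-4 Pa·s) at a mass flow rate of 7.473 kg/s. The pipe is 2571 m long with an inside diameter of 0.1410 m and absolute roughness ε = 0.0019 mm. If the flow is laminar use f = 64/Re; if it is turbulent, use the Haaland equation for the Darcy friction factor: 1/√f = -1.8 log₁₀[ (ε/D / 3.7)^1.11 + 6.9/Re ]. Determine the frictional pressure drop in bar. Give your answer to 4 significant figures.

A = πD²/4 = π(0.141)²/4 = 0.01561 m²; mean velocity V = ṁ/(ρA) = 7.473/(614.5 · 0.01561) = 0.7788 m/s.
Reynolds number Re = ρVD/μ = 614.5 · 0.7788 · 0.141 / 0.000137 = 4.926e+05.
Re > 4000 → turbulent. Relative roughness ε/D = 1.9e-06/0.141 = 1.35e-05. Haaland: 1/√f = -1.8 log₁₀[(1.35e-05/3.7)^1.11 + 6.9/4.926e+05] = -1.8 log₁₀[9.19e-07 + 1.4e-05] = 8.687, so f = 0.01325.
Darcy-Weisbach: ΔP = f(L/D)(ρV²/2) = 0.01325·(2571/0.141)·(614.5·0.7788²/2) = 0.01325·1.823e+04·186.4 = 4.503e+04 Pa.
ΔP = 4.503e+04 Pa = 0.4503 bar.

ΔP ≈ 0.4503 bar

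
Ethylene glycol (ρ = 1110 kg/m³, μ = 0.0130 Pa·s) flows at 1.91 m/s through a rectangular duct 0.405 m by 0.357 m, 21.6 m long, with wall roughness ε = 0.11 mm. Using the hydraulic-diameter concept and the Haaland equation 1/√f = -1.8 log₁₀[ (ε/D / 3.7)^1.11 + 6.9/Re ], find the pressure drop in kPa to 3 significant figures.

ΔP ≈ 2.39 kPa

Hydraulic diameter D_h = 4A/P = 4·(0.405·0.357)/(2·(0.405+0.357)) = 0.5783/1.524 = 0.3795 m.
Re = ρVD_h/μ = 1110·1.91·0.3795/0.013 = 6.189e+04.
ε/D_h = 0.00011/0.3795 = 0.00029; Haaland gives 1/√f = -1.8 log₁₀[2.77e-05+0.000111] = 6.942, so f = 0.02075.
ΔP = f(L/D_h)(ρV²/2) = 0.02075·21.6/0.3795·2025 = 2392 Pa.
ΔP = 2.39 kPa.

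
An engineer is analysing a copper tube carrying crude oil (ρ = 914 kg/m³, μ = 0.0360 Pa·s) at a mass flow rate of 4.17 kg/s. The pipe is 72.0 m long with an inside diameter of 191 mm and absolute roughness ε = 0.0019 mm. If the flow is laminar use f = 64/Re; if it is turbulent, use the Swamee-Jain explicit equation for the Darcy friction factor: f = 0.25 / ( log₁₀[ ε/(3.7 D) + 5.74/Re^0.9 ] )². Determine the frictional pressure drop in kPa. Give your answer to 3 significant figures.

A = πD²/4 = π(0.191)²/4 = 0.02865 m²; mean velocity V = ṁ/(ρA) = 4.17/(914 · 0.02865) = 0.1592 m/s.
Reynolds number Re = ρVD/μ = 914 · 0.1592 · 0.191 / 0.036 = 772.2.
Re < 2300 → laminar flow, so f = 64/Re = 64/772.2 = 0.08288 (the turbulent correlation is not needed).
Darcy-Weisbach: ΔP = f(L/D)(ρV²/2) = 0.08288·(72/0.191)·(914·0.1592²/2) = 0.08288·377·11.59 = 362 Pa.
ΔP = 362 Pa = 0.362 kPa.

ΔP ≈ 0.362 kPa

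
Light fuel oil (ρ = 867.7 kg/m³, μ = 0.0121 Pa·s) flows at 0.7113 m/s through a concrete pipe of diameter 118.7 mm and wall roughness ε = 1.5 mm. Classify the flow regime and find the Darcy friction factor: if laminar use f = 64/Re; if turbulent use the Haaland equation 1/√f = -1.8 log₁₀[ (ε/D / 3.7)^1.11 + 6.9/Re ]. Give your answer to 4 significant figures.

f ≈ 0.04831

Re = ρVD/μ = 867.7·0.7113·0.1187/0.0121 = 6055.
Re > 4000 → turbulent. ε/D = 0.0015/0.1187 = 0.0126; Haaland: 1/√f = -1.8 log₁₀[0.00183 + 0.00114] = 4.55, so f = 0.04831.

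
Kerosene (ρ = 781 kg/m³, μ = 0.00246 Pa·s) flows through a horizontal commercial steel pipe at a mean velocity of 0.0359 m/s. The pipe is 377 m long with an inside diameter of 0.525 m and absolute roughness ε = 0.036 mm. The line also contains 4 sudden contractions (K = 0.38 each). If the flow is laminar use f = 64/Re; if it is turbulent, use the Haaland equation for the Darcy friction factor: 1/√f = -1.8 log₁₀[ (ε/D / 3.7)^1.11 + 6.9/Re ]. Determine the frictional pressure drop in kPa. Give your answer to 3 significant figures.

Reynolds number Re = ρVD/μ = 781 · 0.0359 · 0.525 / 0.00246 = 5984.
Re > 4000 → turbulent. Relative roughness ε/D = 3.6e-05/0.525 = 6.86e-05. Haaland: 1/√f = -1.8 log₁₀[(6.86e-05/3.7)^1.11 + 6.9/5984] = -1.8 log₁₀[5.59e-06 + 0.00115] = 5.285, so f = 0.0358.
Total minor-loss coefficient ΣK = 4·0.38 = 1.52.
ΔP = [f·L/D + ΣK]·(ρV²/2) = [0.0358·377/0.525 + 1.52]·(781·0.0359²/2) = [25.71 + 1.52]·0.5033 = 13.7 Pa.
ΔP = 13.7 Pa = 0.0137 kPa.

ΔP ≈ 0.0137 kPa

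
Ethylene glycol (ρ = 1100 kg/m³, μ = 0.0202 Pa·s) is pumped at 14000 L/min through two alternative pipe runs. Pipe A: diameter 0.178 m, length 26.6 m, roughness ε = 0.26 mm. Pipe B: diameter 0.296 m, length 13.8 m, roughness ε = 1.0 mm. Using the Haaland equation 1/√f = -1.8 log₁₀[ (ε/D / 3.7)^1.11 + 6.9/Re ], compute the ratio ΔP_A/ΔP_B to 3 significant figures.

ΔP_A/ΔP_B ≈ 19.9

Pipe A: V = Q/A = 0.2333/0.02488 = 9.377 m/s; Re = 9.089e+04; ε/D = 0.00146; Haaland → f = 0.02362; ΔP_A = f(L/D)(ρV²/2) = 1.707e+05 Pa.
Pipe B: V = Q/A = 0.2333/0.06881 = 3.391 m/s; Re = 5.466e+04; ε/D = 0.00338; Haaland → f = 0.02903; ΔP_B = f(L/D)(ρV²/2) = 8560 Pa.
ΔP_A/ΔP_B = 1.707e+05/8560 = 19.9.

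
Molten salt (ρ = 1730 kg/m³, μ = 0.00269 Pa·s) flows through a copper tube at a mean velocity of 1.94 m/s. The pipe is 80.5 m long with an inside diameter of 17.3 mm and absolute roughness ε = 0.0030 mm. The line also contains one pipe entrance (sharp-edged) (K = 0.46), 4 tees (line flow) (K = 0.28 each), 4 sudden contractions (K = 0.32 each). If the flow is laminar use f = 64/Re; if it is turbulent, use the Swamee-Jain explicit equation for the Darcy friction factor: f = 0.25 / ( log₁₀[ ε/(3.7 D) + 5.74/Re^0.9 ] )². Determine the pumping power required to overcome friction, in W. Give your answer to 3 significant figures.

Reynolds number Re = ρVD/μ = 1730 · 1.94 · 0.0173 / 0.00269 = 2.158e+04.
Re > 4000 → turbulent. Relative roughness ε/D = 3e-06/0.0173 = 0.000173. Swamee-Jain: f = 0.25/(log₁₀[0.000173/3.7 + 5.74/2.158e+04^0.9])² = 0.25/(log₁₀[4.69e-05 + 0.000721])² = 0.25/(-3.114)² = 0.02577.
Total minor-loss coefficient ΣK = 1·0.46 + 4·0.28 + 4·0.32 = 2.86.
ΔP = [f·L/D + ΣK]·(ρV²/2) = [0.02577·80.5/0.0173 + 2.86]·(1730·1.94²/2) = [119.9 + 2.86]·3256 = 3.997e+05 Pa.
Q = V·A = 1.94·0.0002351 = 0.000456 m³/s.
Pumping power P = QΔP = 0.000456·3.997e+05 = 182.3 W = 182 W.

P ≈ 182 W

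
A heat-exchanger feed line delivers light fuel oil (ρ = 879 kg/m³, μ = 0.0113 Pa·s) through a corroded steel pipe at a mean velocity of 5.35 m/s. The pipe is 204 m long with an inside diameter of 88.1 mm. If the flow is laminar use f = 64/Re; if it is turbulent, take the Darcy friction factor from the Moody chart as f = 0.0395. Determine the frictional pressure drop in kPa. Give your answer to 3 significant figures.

Reynolds number Re = ρVD/μ = 879 · 5.35 · 0.0881 / 0.0113 = 3.666e+04.
Re > 4000 → turbulent; use the Moody-chart value f = 0.0395.
Darcy-Weisbach: ΔP = f(L/D)(ρV²/2) = 0.0395·(204/0.0881)·(879·5.35²/2) = 0.0395·2316·1.258e+04 = 1.151e+06 Pa.
ΔP = 1.151e+06 Pa = 1150 kPa.

ΔP ≈ 1150 kPa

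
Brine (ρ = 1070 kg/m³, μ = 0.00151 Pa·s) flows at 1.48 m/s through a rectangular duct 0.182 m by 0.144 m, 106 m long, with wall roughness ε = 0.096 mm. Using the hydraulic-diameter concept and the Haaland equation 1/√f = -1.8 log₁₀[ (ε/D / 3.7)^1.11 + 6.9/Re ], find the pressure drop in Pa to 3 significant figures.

Hydraulic diameter D_h = 4A/P = 4·(0.182·0.144)/(2·(0.182+0.144)) = 0.1048/0.652 = 0.1608 m.
Re = ρVD_h/μ = 1070·1.48·0.1608/0.00151 = 1.686e+05.
ε/D_h = 9.6e-05/0.1608 = 0.000597; Haaland gives 1/√f = -1.8 log₁₀[6.18e-05+4.09e-05] = 7.179, so f = 0.0194.
ΔP = f(L/D_h)(ρV²/2) = 0.0194·106/0.1608·1172 = 1.499e+04 Pa.

ΔP ≈ 15000 Pa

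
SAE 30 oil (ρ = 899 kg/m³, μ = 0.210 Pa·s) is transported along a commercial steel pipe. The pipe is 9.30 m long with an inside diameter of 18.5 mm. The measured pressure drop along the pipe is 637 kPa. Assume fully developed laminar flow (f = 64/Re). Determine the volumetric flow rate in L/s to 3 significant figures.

For laminar flow, f = 64/Re with Re = ρVD/μ, so Darcy-Weisbach reduces to ΔP = 32μLV/D². Solving for V: V = ΔP·D²/(32μL) = 6.37e+05·(0.0185)²/(32·0.21·9.3) = 3.488 m/s.
Check: Re = ρVD/μ = 899·3.488·0.0185/0.21 = 276.3 < 2300, so the laminar assumption holds.
Q = V·A = 3.488·(π/4·0.0185²) = 0.0009377 m³/s = 0.938 L/s.

Q ≈ 0.938 L/s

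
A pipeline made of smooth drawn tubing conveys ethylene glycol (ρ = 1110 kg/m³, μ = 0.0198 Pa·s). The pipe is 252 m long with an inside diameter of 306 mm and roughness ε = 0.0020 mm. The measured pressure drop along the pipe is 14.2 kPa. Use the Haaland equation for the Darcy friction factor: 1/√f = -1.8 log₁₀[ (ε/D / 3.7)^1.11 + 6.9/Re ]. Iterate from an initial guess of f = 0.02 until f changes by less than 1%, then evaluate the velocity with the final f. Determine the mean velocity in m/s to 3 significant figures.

Rearranging Darcy-Weisbach: V = √(2·ΔP·D/(f·L·ρ)). With ε/D = 2e-06/0.306 = 6.54e-06, iterate starting from f = 0.02:
  f = 0.02 → V = √(2·1.42e+04·0.306/(0.02·252·1110)) = 1.246 m/s; Re = ρVD/μ = 2.138e+04; f → 0.02533
  f = 0.02533 → V = 1.107 m/s; Re = 1.9e+04; f → 0.02609
  f = 0.02609 → V = 1.091 m/s; Re = 1.872e+04; f → 0.02619
Converged (Δf/f < 1%). With the final f = 0.02619: V = √(2·1.42e+04·0.306/(0.02619·252·1110)) = 1.089 m/s.

V ≈ 1.09 m/s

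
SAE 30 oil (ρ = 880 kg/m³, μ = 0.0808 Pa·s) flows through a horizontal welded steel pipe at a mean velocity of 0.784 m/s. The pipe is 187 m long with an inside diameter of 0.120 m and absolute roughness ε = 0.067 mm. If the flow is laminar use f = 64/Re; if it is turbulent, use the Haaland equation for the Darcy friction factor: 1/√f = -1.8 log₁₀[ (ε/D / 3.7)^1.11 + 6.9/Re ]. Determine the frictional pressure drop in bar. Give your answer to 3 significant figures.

Reynolds number Re = ρVD/μ = 880 · 0.784 · 0.12 / 0.0808 = 1025.
Re < 2300 → laminar flow, so f = 64/Re = 64/1025 = 0.06246 (the turbulent correlation is not needed).
Darcy-Weisbach: ΔP = f(L/D)(ρV²/2) = 0.06246·(187/0.12)·(880·0.784²/2) = 0.06246·1558·270.4 = 2.632e+04 Pa.
ΔP = 2.632e+04 Pa = 0.263 bar.

ΔP ≈ 0.263 bar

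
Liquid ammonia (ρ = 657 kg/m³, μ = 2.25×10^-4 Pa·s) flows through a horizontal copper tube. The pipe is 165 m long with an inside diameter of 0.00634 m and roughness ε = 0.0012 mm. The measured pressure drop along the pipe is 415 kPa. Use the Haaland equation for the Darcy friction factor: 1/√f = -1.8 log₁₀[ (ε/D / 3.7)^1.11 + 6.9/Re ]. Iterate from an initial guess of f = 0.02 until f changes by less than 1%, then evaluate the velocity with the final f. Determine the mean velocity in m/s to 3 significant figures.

Rearranging Darcy-Weisbach: V = √(2·ΔP·D/(f·L·ρ)). With ε/D = 1.2e-06/0.00634 = 0.000189, iterate starting from f = 0.02:
  f = 0.02 → V = √(2·4.15e+05·0.00634/(0.02·165·657)) = 1.558 m/s; Re = ρVD/μ = 2.884e+04; f → 0.02394
  f = 0.02394 → V = 1.424 m/s; Re = 2.636e+04; f → 0.02443
  f = 0.02443 → V = 1.41 m/s; Re = 2.61e+04; f → 0.02449
Converged (Δf/f < 1%). With the final f = 0.02449: V = √(2·4.15e+05·0.00634/(0.02449·165·657)) = 1.408 m/s.

V ≈ 1.41 m/s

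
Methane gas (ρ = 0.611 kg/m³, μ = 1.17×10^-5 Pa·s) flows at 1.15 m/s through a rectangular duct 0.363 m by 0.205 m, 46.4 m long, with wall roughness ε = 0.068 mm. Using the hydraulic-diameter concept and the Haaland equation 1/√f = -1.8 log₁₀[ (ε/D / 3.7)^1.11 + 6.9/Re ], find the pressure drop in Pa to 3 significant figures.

ΔP ≈ 1.99 Pa

Hydraulic diameter D_h = 4A/P = 4·(0.363·0.205)/(2·(0.363+0.205)) = 0.2977/1.136 = 0.262 m.
Re = ρVD_h/μ = 0.611·1.15·0.262/1.17e-05 = 1.574e+04.
ε/D_h = 6.8e-05/0.262 = 0.00026; Haaland gives 1/√f = -1.8 log₁₀[2.45e-05+0.000438] = 6.002, so f = 0.02776.
ΔP = f(L/D_h)(ρV²/2) = 0.02776·46.4/0.262·0.404 = 1.986 Pa.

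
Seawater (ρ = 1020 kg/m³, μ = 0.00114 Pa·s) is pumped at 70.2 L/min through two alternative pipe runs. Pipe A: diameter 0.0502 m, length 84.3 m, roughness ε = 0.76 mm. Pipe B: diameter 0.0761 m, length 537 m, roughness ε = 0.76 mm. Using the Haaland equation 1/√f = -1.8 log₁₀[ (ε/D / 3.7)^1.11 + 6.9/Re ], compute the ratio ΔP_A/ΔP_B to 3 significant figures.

ΔP_A/ΔP_B ≈ 1.40

Pipe A: V = Q/A = 0.00117/0.001979 = 0.5911 m/s; Re = 2.655e+04; ε/D = 0.0151; Haaland → f = 0.04555; ΔP_A = f(L/D)(ρV²/2) = 1.363e+04 Pa.
Pipe B: V = Q/A = 0.00117/0.004548 = 0.2572 m/s; Re = 1.751e+04; ε/D = 0.00999; Haaland → f = 0.04098; ΔP_B = f(L/D)(ρV²/2) = 9760 Pa.
ΔP_A/ΔP_B = 1.363e+04/9760 = 1.40.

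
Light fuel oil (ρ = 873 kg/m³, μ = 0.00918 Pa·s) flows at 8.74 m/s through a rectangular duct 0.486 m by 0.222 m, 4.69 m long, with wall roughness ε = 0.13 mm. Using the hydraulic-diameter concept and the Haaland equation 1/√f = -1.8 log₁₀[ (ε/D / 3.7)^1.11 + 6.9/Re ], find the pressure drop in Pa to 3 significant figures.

Hydraulic diameter D_h = 4A/P = 4·(0.486·0.222)/(2·(0.486+0.222)) = 0.4316/1.416 = 0.3048 m.
Re = ρVD_h/μ = 873·8.74·0.3048/0.00918 = 2.533e+05.
ε/D_h = 0.00013/0.3048 = 0.000427; Haaland gives 1/√f = -1.8 log₁₀[4.25e-05+2.72e-05] = 7.482, so f = 0.01787.
ΔP = f(L/D_h)(ρV²/2) = 0.01787·4.69/0.3048·3.334e+04 = 9167 Pa.

ΔP ≈ 9170 Pa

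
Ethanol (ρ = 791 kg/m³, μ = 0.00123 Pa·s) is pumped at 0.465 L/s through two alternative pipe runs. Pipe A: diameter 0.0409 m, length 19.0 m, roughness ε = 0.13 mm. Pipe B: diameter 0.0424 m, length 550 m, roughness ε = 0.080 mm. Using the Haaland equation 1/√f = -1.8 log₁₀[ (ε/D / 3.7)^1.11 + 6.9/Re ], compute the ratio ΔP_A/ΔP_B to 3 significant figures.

Pipe A: V = Q/A = 0.000465/0.001314 = 0.3539 m/s; Re = 9309; ε/D = 0.00318; Haaland → f = 0.0356; ΔP_A = f(L/D)(ρV²/2) = 819.3 Pa.
Pipe B: V = Q/A = 0.000465/0.001412 = 0.3293 m/s; Re = 8980; ε/D = 0.00189; Haaland → f = 0.03419; ΔP_B = f(L/D)(ρV²/2) = 1.903e+04 Pa.
ΔP_A/ΔP_B = 819.3/1.903e+04 = 0.0431.

ΔP_A/ΔP_B ≈ 0.0431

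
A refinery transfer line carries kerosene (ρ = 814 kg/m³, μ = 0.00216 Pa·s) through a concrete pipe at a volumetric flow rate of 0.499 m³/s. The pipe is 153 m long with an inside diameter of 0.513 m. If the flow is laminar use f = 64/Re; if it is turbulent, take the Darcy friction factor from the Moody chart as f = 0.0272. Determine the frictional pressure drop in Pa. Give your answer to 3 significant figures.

Cross-sectional area A = πD²/4 = π(0.513)²/4 = 0.2067 m²; mean velocity V = Q/A = 0.499/0.2067 = 2.414 m/s.
Reynolds number Re = ρVD/μ = 814 · 2.414 · 0.513 / 0.00216 = 4.667e+05.
Re > 4000 → turbulent; use the Moody-chart value f = 0.0272.
Darcy-Weisbach: ΔP = f(L/D)(ρV²/2) = 0.0272·(153/0.513)·(814·2.414²/2) = 0.0272·298.2·2372 = 1.924e+04 Pa.

ΔP ≈ 19200 Pa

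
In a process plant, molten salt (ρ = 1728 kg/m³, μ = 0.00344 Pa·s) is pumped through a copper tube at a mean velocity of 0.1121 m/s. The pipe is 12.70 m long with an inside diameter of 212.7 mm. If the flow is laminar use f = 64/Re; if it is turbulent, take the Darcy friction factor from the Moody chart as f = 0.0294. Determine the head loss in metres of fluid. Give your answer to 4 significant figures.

h_f ≈ 0.001124 m

Reynolds number Re = ρVD/μ = 1728 · 0.1121 · 0.2127 / 0.00344 = 1.198e+04.
Re > 4000 → turbulent; use the Moody-chart value f = 0.0294.
Darcy-Weisbach: ΔP = f(L/D)(ρV²/2) = 0.0294·(12.7/0.2127)·(1728·0.1121²/2) = 0.0294·59.71·10.86 = 19.06 Pa.
Head loss h_f = ΔP/(ρg) = 19.06/(1728·9.81) = 0.001124 m.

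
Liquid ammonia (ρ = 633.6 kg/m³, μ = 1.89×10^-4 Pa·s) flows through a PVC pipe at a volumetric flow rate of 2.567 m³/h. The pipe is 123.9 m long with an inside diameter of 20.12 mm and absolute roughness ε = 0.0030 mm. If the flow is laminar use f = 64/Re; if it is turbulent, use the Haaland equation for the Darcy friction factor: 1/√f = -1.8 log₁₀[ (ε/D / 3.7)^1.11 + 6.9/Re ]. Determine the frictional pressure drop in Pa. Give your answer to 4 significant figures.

ΔP ≈ 169200 Pa

Q = 2.567 m³/h = 2.567/3600 = 0.0007131 m³/s.
Cross-sectional area A = πD²/4 = π(0.02012)²/4 = 0.0003179 m²; mean velocity V = Q/A = 0.0007131/0.0003179 = 2.243 m/s.
Reynolds number Re = ρVD/μ = 633.6 · 2.243 · 0.02012 / 0.000189 = 1.513e+05.
Re > 4000 → turbulent. Relative roughness ε/D = 3e-06/0.02012 = 0.000149. Haaland: 1/√f = -1.8 log₁₀[(0.000149/3.7)^1.11 + 6.9/1.513e+05] = -1.8 log₁₀[1.32e-05 + 4.56e-05] = 7.614, so f = 0.01725.
Darcy-Weisbach: ΔP = f(L/D)(ρV²/2) = 0.01725·(123.9/0.02012)·(633.6·2.243²/2) = 0.01725·6158·1593 = 1.692e+05 Pa.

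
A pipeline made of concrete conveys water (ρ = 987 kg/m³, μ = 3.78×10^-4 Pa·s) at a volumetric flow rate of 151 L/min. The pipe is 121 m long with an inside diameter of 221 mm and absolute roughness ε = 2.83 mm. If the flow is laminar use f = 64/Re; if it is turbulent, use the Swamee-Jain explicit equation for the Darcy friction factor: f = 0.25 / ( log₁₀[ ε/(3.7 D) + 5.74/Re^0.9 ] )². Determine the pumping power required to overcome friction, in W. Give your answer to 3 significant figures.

P ≈ 0.126 W

Q = 151 L/min = 151/60000 = 0.002517 m³/s.
Cross-sectional area A = πD²/4 = π(0.221)²/4 = 0.03836 m²; mean velocity V = Q/A = 0.002517/0.03836 = 0.06561 m/s.
Reynolds number Re = ρVD/μ = 987 · 0.06561 · 0.221 / 0.000378 = 3.786e+04.
Re > 4000 → turbulent. Relative roughness ε/D = 0.00283/0.221 = 0.0128. Swamee-Jain: f = 0.25/(log₁₀[0.0128/3.7 + 5.74/3.786e+04^0.9])² = 0.25/(log₁₀[0.00346 + 0.000435])² = 0.25/(-2.409)² = 0.04307.
Darcy-Weisbach: ΔP = f(L/D)(ρV²/2) = 0.04307·(121/0.221)·(987·0.06561²/2) = 0.04307·547.5·2.124 = 50.09 Pa.
Pumping power P = QΔP = 0.002517·50.09 = 0.1260 W = 0.126 W.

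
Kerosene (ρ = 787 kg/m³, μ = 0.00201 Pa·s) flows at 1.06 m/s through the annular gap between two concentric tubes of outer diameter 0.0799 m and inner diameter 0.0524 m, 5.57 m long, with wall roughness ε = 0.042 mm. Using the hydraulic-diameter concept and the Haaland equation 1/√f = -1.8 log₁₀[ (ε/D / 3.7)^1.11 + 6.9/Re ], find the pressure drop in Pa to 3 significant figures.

ΔP ≈ 2860 Pa

Hydraulic diameter D_h = 4A/P = D_o - D_i = 0.0799 - 0.0524 = 0.0275 m.
Re = ρVD_h/μ = 787·1.06·0.0275/0.00201 = 1.141e+04.
ε/D_h = 4.2e-05/0.0275 = 0.00153; Haaland gives 1/√f = -1.8 log₁₀[0.000175+0.000605] = 5.595, so f = 0.03195.
ΔP = f(L/D_h)(ρV²/2) = 0.03195·5.57/0.0275·442.1 = 2861 Pa.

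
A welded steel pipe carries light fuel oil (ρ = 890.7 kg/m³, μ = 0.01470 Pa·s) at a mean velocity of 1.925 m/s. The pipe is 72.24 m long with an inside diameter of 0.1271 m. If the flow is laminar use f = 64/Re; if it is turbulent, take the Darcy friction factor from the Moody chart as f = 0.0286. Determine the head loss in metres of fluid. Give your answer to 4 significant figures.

Reynolds number Re = ρVD/μ = 890.7 · 1.925 · 0.1271 / 0.0147 = 1.482e+04.
Re > 4000 → turbulent; use the Moody-chart value f = 0.0286.
Darcy-Weisbach: ΔP = f(L/D)(ρV²/2) = 0.0286·(72.24/0.1271)·(890.7·1.925²/2) = 0.0286·568.4·1650 = 2.683e+04 Pa.
Head loss h_f = ΔP/(ρg) = 2.683e+04/(890.7·9.81) = 3.070 m.

h_f ≈ 3.070 m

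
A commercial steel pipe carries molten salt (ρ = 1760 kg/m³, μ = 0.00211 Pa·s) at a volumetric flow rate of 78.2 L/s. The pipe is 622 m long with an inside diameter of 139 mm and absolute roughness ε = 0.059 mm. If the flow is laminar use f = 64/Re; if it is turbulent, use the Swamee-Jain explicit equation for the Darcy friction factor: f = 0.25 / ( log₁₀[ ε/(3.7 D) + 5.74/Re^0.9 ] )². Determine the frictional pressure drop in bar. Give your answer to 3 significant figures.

Q = 78.2 L/s = 78.2/1000 = 0.0782 m³/s.
Cross-sectional area A = πD²/4 = π(0.139)²/4 = 0.01517 m²; mean velocity V = Q/A = 0.0782/0.01517 = 5.153 m/s.
Reynolds number Re = ρVD/μ = 1760 · 5.153 · 0.139 / 0.00211 = 5.975e+05.
Re > 4000 → turbulent. Relative roughness ε/D = 5.9e-05/0.139 = 0.000424. Swamee-Jain: f = 0.25/(log₁₀[0.000424/3.7 + 5.74/5.975e+05^0.9])² = 0.25/(log₁₀[0.000115 + 3.63e-05])² = 0.25/(-3.821)² = 0.01712.
Darcy-Weisbach: ΔP = f(L/D)(ρV²/2) = 0.01712·(622/0.139)·(1760·5.153²/2) = 0.01712·4475·2.337e+04 = 1.791e+06 Pa.
ΔP = 1.791e+06 Pa = 17.9 bar.

ΔP ≈ 17.9 bar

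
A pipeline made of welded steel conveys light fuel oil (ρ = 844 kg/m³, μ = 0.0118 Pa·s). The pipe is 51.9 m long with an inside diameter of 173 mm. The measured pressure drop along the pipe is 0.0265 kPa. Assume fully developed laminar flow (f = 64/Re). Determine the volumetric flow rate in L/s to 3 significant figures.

For laminar flow, f = 64/Re with Re = ρVD/μ, so Darcy-Weisbach reduces to ΔP = 32μLV/D². Solving for V: V = ΔP·D²/(32μL) = 26.5·(0.173)²/(32·0.0118·51.9) = 0.04047 m/s.
Check: Re = ρVD/μ = 844·0.04047·0.173/0.0118 = 500.8 < 2300, so the laminar assumption holds.
Q = V·A = 0.04047·(π/4·0.173²) = 0.0009513 m³/s = 0.951 L/s.

Q ≈ 0.951 L/s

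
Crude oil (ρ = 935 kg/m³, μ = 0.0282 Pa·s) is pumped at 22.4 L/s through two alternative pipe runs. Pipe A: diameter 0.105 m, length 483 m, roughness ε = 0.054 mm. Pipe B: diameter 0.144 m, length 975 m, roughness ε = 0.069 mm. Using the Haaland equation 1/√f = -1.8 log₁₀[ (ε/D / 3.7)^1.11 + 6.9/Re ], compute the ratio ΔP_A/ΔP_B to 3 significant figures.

ΔP_A/ΔP_B ≈ 2.21

Pipe A: V = Q/A = 0.0224/0.008659 = 2.587 m/s; Re = 9006; ε/D = 0.000514; Haaland → f = 0.03239; ΔP_A = f(L/D)(ρV²/2) = 4.661e+05 Pa.
Pipe B: V = Q/A = 0.0224/0.01629 = 1.375 m/s; Re = 6567; ε/D = 0.000479; Haaland → f = 0.03525; ΔP_B = f(L/D)(ρV²/2) = 2.111e+05 Pa.
ΔP_A/ΔP_B = 4.661e+05/2.111e+05 = 2.21.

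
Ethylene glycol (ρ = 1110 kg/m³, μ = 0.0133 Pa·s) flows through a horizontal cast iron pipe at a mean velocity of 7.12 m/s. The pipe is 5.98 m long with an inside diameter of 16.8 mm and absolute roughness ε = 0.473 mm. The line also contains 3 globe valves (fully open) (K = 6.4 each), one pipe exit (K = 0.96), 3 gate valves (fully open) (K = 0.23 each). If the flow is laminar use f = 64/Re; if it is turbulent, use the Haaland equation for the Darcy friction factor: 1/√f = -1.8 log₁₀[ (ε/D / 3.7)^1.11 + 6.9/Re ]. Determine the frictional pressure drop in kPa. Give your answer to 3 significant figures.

Reynolds number Re = ρVD/μ = 1110 · 7.12 · 0.0168 / 0.0133 = 9983.
Re > 4000 → turbulent. Relative roughness ε/D = 0.000473/0.0168 = 0.0282. Haaland: 1/√f = -1.8 log₁₀[(0.0282/3.7)^1.11 + 6.9/9983] = -1.8 log₁₀[0.00445 + 0.000691] = 4.12, so f = 0.05891.
Total minor-loss coefficient ΣK = 3·6.4 + 1·0.96 + 3·0.23 = 20.9.
ΔP = [f·L/D + ΣK]·(ρV²/2) = [0.05891·5.98/0.0168 + 20.9]·(1110·7.12²/2) = [20.97 + 20.9]·2.814e+04 = 1.177e+06 Pa.
ΔP = 1.177e+06 Pa = 1180 kPa.

ΔP ≈ 1180 kPa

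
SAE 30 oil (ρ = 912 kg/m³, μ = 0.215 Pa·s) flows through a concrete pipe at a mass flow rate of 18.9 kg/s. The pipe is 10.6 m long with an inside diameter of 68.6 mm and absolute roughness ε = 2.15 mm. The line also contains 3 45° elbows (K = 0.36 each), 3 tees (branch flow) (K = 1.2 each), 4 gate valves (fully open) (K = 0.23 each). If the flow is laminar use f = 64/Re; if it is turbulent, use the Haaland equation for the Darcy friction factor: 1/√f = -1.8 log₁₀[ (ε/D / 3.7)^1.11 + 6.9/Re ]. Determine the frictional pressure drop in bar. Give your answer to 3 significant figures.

A = πD²/4 = π(0.0686)²/4 = 0.003696 m²; mean velocity V = ṁ/(ρA) = 18.9/(912 · 0.003696) = 5.607 m/s.
Reynolds number Re = ρVD/μ = 912 · 5.607 · 0.0686 / 0.215 = 1632.
Re < 2300 → laminar flow, so f = 64/Re = 64/1632 = 0.03923 (the turbulent correlation is not needed).
Total minor-loss coefficient ΣK = 3·0.36 + 3·1.2 + 4·0.23 = 5.6.
ΔP = [f·L/D + ΣK]·(ρV²/2) = [0.03923·10.6/0.0686 + 5.6]·(912·5.607²/2) = [6.061 + 5.6]·1.434e+04 = 1.672e+05 Pa.
ΔP = 1.672e+05 Pa = 1.67 bar.

ΔP ≈ 1.67 bar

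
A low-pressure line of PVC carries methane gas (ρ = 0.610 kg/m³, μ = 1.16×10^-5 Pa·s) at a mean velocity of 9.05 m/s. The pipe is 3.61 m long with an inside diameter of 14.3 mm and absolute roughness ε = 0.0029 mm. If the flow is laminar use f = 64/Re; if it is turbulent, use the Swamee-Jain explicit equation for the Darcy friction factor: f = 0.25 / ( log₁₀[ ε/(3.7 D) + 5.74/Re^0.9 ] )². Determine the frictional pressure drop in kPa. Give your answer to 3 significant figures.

Reynolds number Re = ρVD/μ = 0.61 · 9.05 · 0.0143 / 1.16e-05 = 6805.
Re > 4000 → turbulent. Relative roughness ε/D = 2.9e-06/0.0143 = 0.000203. Swamee-Jain: f = 0.25/(log₁₀[0.000203/3.7 + 5.74/6805^0.9])² = 0.25/(log₁₀[5.48e-05 + 0.00204])² = 0.25/(-2.679)² = 0.03483.
Darcy-Weisbach: ΔP = f(L/D)(ρV²/2) = 0.03483·(3.61/0.0143)·(0.61·9.05²/2) = 0.03483·252.4·24.98 = 219.6 Pa.
ΔP = 219.6 Pa = 0.220 kPa.

ΔP ≈ 0.220 kPa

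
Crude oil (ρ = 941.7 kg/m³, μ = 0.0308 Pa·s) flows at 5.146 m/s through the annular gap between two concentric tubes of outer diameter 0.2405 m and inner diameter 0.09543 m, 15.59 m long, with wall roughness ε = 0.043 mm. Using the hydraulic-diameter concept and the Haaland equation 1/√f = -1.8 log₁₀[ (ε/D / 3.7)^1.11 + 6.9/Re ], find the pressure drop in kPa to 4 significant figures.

Hydraulic diameter D_h = 4A/P = D_o - D_i = 0.2405 - 0.09543 = 0.1451 m.
Re = ρVD_h/μ = 941.7·5.146·0.1451/0.0308 = 2.282e+04.
ε/D_h = 4.3e-05/0.1451 = 0.000296; Haaland gives 1/√f = -1.8 log₁₀[2.84e-05+0.000302] = 6.265, so f = 0.02548.
ΔP = f(L/D_h)(ρV²/2) = 0.02548·15.59/0.1451·1.247e+04 = 3.414e+04 Pa.
ΔP = 34.14 kPa.

ΔP ≈ 34.14 kPa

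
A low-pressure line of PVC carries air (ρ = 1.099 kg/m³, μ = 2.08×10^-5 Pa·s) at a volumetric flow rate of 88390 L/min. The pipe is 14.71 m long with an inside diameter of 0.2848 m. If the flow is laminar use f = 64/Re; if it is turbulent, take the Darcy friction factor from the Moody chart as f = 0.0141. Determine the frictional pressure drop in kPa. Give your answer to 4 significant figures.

ΔP ≈ 0.2140 kPa

Q = 88390 L/min = 88390/60000 = 1.473 m³/s.
Cross-sectional area A = πD²/4 = π(0.2848)²/4 = 0.0637 m²; mean velocity V = Q/A = 1.473/0.0637 = 23.13 m/s.
Reynolds number Re = ρVD/μ = 1.099 · 23.13 · 0.2848 / 2.08e-05 = 3.48e+05.
Re > 4000 → turbulent; use the Moody-chart value f = 0.0141.
Darcy-Weisbach: ΔP = f(L/D)(ρV²/2) = 0.0141·(14.71/0.2848)·(1.099·23.13²/2) = 0.0141·51.65·293.9 = 214 Pa.
ΔP = 214 Pa = 0.2140 kPa.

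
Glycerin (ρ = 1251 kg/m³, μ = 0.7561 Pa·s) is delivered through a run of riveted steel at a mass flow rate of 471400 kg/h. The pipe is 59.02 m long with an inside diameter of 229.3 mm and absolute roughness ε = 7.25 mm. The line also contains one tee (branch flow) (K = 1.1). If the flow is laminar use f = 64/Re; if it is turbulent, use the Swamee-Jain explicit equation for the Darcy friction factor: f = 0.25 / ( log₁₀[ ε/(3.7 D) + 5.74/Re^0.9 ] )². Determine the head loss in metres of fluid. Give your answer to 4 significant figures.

h_f ≈ 5.970 m

ṁ = 471400 kg/h = 471400/3600 = 130.9 kg/s.
A = πD²/4 = π(0.2293)²/4 = 0.0413 m²; mean velocity V = ṁ/(ρA) = 130.9/(1251 · 0.0413) = 2.535 m/s.
Reynolds number Re = ρVD/μ = 1251 · 2.535 · 0.2293 / 0.756 = 961.6.
Re < 2300 → laminar flow, so f = 64/Re = 64/961.6 = 0.06655 (the turbulent correlation is not needed).
Total minor-loss coefficient ΣK = 1·1.1 = 1.1.
ΔP = [f·L/D + ΣK]·(ρV²/2) = [0.06655·59.02/0.2293 + 1.1]·(1251·2.535²/2) = [17.13 + 1.1]·4019 = 7.326e+04 Pa.
Head loss h_f = ΔP/(ρg) = 7.326e+04/(1251·9.81) = 5.970 m.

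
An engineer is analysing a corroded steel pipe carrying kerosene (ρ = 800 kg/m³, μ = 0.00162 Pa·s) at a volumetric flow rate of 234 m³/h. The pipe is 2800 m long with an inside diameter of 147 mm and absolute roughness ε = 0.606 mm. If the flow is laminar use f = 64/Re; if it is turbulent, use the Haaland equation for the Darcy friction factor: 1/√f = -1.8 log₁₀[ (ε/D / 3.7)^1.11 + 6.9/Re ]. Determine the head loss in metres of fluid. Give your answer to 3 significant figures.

Q = 234 m³/h = 234/3600 = 0.065 m³/s.
Cross-sectional area A = πD²/4 = π(0.147)²/4 = 0.01697 m²; mean velocity V = Q/A = 0.065/0.01697 = 3.83 m/s.
Reynolds number Re = ρVD/μ = 800 · 3.83 · 0.147 / 0.00162 = 2.78e+05.
Re > 4000 → turbulent. Relative roughness ε/D = 0.000606/0.147 = 0.00412. Haaland: 1/√f = -1.8 log₁₀[(0.00412/3.7)^1.11 + 6.9/2.78e+05] = -1.8 log₁₀[0.000527 + 2.48e-05] = 5.864, so f = 0.02908.
Darcy-Weisbach: ΔP = f(L/D)(ρV²/2) = 0.02908·(2800/0.147)·(800·3.83²/2) = 0.02908·1.905e+04·5867 = 3.25e+06 Pa.
Head loss h_f = ΔP/(ρg) = 3.25e+06/(800·9.81) = 414 m.

h_f ≈ 414 m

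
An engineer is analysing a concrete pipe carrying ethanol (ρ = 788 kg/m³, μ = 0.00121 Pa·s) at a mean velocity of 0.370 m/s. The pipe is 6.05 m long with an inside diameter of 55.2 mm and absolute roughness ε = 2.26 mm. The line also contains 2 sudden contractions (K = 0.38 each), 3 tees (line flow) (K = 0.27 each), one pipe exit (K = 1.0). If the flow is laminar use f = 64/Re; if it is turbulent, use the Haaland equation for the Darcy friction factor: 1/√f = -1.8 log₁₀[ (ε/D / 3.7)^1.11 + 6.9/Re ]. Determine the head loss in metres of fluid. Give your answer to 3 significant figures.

h_f ≈ 0.0695 m

Reynolds number Re = ρVD/μ = 788 · 0.37 · 0.0552 / 0.00121 = 1.33e+04.
Re > 4000 → turbulent. Relative roughness ε/D = 0.00226/0.0552 = 0.0409. Haaland: 1/√f = -1.8 log₁₀[(0.0409/3.7)^1.11 + 6.9/1.33e+04] = -1.8 log₁₀[0.00674 + 0.000519] = 3.85, so f = 0.06746.
Total minor-loss coefficient ΣK = 2·0.38 + 3·0.27 + 1·1 = 2.57.
ΔP = [f·L/D + ΣK]·(ρV²/2) = [0.06746·6.05/0.0552 + 2.57]·(788·0.37²/2) = [7.393 + 2.57]·53.94 = 537.4 Pa.
Head loss h_f = ΔP/(ρg) = 537.4/(788·9.81) = 0.0695 m.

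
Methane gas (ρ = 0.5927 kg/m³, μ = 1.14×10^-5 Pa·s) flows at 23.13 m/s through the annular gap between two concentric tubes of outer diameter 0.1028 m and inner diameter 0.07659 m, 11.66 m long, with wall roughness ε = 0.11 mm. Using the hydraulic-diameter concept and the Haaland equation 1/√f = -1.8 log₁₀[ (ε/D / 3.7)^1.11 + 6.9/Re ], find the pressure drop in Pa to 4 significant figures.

Hydraulic diameter D_h = 4A/P = D_o - D_i = 0.1028 - 0.07659 = 0.02621 m.
Re = ρVD_h/μ = 0.5927·23.13·0.02621/1.14e-05 = 3.152e+04.
ε/D_h = 0.00011/0.02621 = 0.0042; Haaland gives 1/√f = -1.8 log₁₀[0.000538+0.000219] = 5.618, so f = 0.03169.
ΔP = f(L/D_h)(ρV²/2) = 0.03169·11.66/0.02621·158.5 = 2235 Pa.

ΔP ≈ 2235 Pa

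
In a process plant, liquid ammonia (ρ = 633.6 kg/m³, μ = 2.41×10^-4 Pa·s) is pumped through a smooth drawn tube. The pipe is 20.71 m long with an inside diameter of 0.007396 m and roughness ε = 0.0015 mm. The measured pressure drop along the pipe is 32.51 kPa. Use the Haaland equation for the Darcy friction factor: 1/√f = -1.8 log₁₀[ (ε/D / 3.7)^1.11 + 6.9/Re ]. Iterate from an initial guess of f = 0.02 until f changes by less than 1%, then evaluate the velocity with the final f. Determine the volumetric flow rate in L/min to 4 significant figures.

Q ≈ 3.114 L/min

Rearranging Darcy-Weisbach: V = √(2·ΔP·D/(f·L·ρ)). With ε/D = 1.5e-06/0.007396 = 0.000203, iterate starting from f = 0.02:
  f = 0.02 → V = √(2·3.251e+04·0.007396/(0.02·20.71·633.6)) = 1.354 m/s; Re = ρVD/μ = 2.632e+04; f → 0.02447
  f = 0.02447 → V = 1.224 m/s; Re = 2.38e+04; f → 0.02504
  f = 0.02504 → V = 1.21 m/s; Re = 2.352e+04; f → 0.02511
Converged (Δf/f < 1%). With the final f = 0.02511: V = √(2·3.251e+04·0.007396/(0.02511·20.71·633.6)) = 1.208 m/s.
Q = V·A = 1.208·(π/4·0.007396²) = 5.19e-05 m³/s = 3.114 L/min.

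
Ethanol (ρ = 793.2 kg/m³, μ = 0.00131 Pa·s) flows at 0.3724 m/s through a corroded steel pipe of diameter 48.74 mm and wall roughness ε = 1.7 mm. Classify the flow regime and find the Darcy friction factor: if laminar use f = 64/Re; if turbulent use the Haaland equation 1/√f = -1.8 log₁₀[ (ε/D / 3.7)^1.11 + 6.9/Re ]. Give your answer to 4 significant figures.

Re = ρVD/μ = 793.2·0.3724·0.04874/0.00131 = 1.099e+04.
Re > 4000 → turbulent. ε/D = 0.0017/0.04874 = 0.0349; Haaland: 1/√f = -1.8 log₁₀[0.00564 + 0.000628] = 3.965, so f = 0.06362.

f ≈ 0.06362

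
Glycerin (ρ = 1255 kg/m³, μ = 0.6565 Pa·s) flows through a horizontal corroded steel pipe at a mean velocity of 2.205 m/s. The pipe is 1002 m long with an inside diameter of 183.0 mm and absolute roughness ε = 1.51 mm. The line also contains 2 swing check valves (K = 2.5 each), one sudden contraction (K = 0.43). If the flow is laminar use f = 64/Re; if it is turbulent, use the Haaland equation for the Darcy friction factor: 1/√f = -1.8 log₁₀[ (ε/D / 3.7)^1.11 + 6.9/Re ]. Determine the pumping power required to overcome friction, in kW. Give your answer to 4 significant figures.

P ≈ 81.34 kW

Reynolds number Re = ρVD/μ = 1255 · 2.205 · 0.183 / 0.656 = 771.4.
Re < 2300 → laminar flow, so f = 64/Re = 64/771.4 = 0.08297 (the turbulent correlation is not needed).
Total minor-loss coefficient ΣK = 2·2.5 + 1·0.43 = 5.43.
ΔP = [f·L/D + ΣK]·(ρV²/2) = [0.08297·1002/0.183 + 5.43]·(1255·2.205²/2) = [454.3 + 5.43]·3051 = 1.403e+06 Pa.
Q = V·A = 2.205·0.0263 = 0.058 m³/s.
Pumping power P = QΔP = 0.058·1.403e+06 = 81343 W = 81.34 kW.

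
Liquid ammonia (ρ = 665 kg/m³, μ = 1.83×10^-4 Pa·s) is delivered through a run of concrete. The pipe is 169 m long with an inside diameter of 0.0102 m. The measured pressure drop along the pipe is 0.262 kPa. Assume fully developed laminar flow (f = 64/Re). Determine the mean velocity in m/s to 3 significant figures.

V ≈ 0.0275 m/s

For laminar flow, f = 64/Re with Re = ρVD/μ, so Darcy-Weisbach reduces to ΔP = 32μLV/D². Solving for V: V = ΔP·D²/(32μL) = 262·(0.0102)²/(32·0.000183·169) = 0.02754 m/s.
Check: Re = ρVD/μ = 665·0.02754·0.0102/0.000183 = 1021 < 2300, so the laminar assumption holds.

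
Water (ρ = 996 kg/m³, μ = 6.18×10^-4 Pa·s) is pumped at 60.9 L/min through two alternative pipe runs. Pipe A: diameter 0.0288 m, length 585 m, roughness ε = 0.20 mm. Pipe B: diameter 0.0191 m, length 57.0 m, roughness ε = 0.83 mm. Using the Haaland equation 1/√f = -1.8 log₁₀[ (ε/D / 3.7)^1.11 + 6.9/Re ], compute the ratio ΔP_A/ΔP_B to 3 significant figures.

ΔP_A/ΔP_B ≈ 0.676

Pipe A: V = Q/A = 0.001015/0.0006514 = 1.558 m/s; Re = 7.232e+04; ε/D = 0.00694; Haaland → f = 0.03465; ΔP_A = f(L/D)(ρV²/2) = 8.509e+05 Pa.
Pipe B: V = Q/A = 0.001015/0.0002865 = 3.542 m/s; Re = 1.09e+05; ε/D = 0.0435; Haaland → f = 0.06748; ΔP_B = f(L/D)(ρV²/2) = 1.259e+06 Pa.
ΔP_A/ΔP_B = 8.509e+05/1.259e+06 = 0.676.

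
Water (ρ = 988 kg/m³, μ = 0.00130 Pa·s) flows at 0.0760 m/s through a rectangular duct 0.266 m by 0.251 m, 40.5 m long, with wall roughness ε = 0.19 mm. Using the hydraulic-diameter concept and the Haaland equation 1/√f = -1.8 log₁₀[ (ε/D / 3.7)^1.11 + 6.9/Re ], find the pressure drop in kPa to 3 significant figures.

ΔP ≈ 0.0129 kPa

Hydraulic diameter D_h = 4A/P = 4·(0.266·0.251)/(2·(0.266+0.251)) = 0.2671/1.034 = 0.2583 m.
Re = ρVD_h/μ = 988·0.076·0.2583/0.0013 = 1.492e+04.
ε/D_h = 0.00019/0.2583 = 0.000736; Haaland gives 1/√f = -1.8 log₁₀[7.79e-05+0.000463] = 5.881, so f = 0.02891.
ΔP = f(L/D_h)(ρV²/2) = 0.02891·40.5/0.2583·2.853 = 12.94 Pa.
ΔP = 0.0129 kPa.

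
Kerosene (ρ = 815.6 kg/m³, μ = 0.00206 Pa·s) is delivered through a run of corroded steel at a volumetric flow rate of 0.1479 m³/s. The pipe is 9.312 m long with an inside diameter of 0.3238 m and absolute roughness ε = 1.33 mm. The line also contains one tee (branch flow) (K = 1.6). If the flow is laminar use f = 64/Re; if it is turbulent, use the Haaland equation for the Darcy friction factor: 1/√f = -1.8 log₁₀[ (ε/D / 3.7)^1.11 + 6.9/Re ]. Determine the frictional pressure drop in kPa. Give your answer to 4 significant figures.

Cross-sectional area A = πD²/4 = π(0.3238)²/4 = 0.08235 m²; mean velocity V = Q/A = 0.1479/0.08235 = 1.796 m/s.
Reynolds number Re = ρVD/μ = 815.6 · 1.796 · 0.3238 / 0.00206 = 2.303e+05.
Re > 4000 → turbulent. Relative roughness ε/D = 0.00133/0.3238 = 0.00411. Haaland: 1/√f = -1.8 log₁₀[(0.00411/3.7)^1.11 + 6.9/2.303e+05] = -1.8 log₁₀[0.000525 + 3e-05] = 5.86, so f = 0.02912.
Total minor-loss coefficient ΣK = 1·1.6 = 1.6.
ΔP = [f·L/D + ΣK]·(ρV²/2) = [0.02912·9.312/0.3238 + 1.6]·(815.6·1.796²/2) = [0.8375 + 1.6]·1316 = 3207 Pa.
ΔP = 3207 Pa = 3.207 kPa.

ΔP ≈ 3.207 kPa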